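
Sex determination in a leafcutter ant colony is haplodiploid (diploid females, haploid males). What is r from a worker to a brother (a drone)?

Her haploid brother carries none of their father's genes and a random half of their mother's genome; that half matches the maternal half of her own genome with probability 1/2: r = 1/2 · 1/2 = 1/4.

0.25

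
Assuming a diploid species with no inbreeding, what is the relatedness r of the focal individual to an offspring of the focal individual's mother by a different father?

Each parent–offspring link contributes a factor of 1/2, and independent paths through distinct common ancestors add.
Half-sibs share one parent — one path of length 2: r = (1/2)^2 = 1/4.

0.25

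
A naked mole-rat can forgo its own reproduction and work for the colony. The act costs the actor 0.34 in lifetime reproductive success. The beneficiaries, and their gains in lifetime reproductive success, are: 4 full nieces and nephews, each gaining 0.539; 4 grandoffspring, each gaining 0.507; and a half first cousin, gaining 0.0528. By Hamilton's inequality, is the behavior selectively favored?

Hamilton's rule: the trait is favored when the sum of r·B over every recipient exceeds the actor's cost C.
r to a full niece or nephew = 1/4 (full aunt/uncle↔niece/nephew: two paths of length 3 through the shared grandparent pair: r = 2·(1/2)^3 = 1/4).
r to a grandoffspring = 0.25 (two parent–offspring links: r = (1/2)^2 = 1/4).
r to a half first cousin = 1/16 (half first cousins share one grandparent — one path of length 4: r = (1/2)^4 = 1/16).
Summing one r·B term per recipient: 4·0.25·0.539 + 4·0.25·0.507 + 1·0.0625·0.0528 = 1.0493.
1.0493 > 0.34: the indirect benefit exceeds the cost.

Yes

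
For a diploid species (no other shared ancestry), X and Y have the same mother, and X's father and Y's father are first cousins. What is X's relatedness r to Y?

With two independent routes of shared ancestry, r is the sum of the two contributions.
X and Y are related in two ways: half-sibs through their shared mother (r = 1/4) and second cousins through their fathers (r = 1/32).
r = 1/4 + 1/32 = 9/32 = 0.28125.

0.28125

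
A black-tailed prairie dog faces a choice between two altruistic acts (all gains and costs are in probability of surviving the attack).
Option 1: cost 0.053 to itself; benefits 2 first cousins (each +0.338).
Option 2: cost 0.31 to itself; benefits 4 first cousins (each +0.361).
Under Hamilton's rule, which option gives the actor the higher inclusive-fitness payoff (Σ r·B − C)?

Option 1

Option 1: r to a first cousin = 0.125.
Option 1: Σ r·B − C = (2·0.125·0.338) − 0.053 = 0.0315.
Option 2: r to a first cousin = 0.125.
Option 2: Σ r·B − C = (4·0.125·0.361) − 0.31 = -0.1295.
Option 1 has the higher net inclusive-fitness payoff.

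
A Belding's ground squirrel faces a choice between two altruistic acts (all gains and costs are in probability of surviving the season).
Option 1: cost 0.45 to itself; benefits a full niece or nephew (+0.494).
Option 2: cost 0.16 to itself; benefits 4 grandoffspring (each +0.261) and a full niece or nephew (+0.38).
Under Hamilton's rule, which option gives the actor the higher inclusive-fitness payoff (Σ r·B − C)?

Option 2

Option 1: r to a full niece or nephew = 0.25.
Option 1: Σ r·B − C = (1·0.25·0.494) − 0.45 = -0.3265.
Option 2: r to a grandoffspring = 0.25.
Option 2: r to a full niece or nephew = 0.25.
Option 2: Σ r·B − C = (4·0.25·0.261 + 1·0.25·0.38) − 0.16 = 0.196.
Option 2 has the higher net inclusive-fitness payoff.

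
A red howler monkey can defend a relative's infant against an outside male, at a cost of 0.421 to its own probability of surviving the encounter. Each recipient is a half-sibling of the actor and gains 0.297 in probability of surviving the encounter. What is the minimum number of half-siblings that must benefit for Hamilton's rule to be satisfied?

6

r to a half-sibling = 0.25 (half-sibs share one parent — one path of length 2: r = (1/2)^2 = 1/4).
Hamilton's rule: n·r·B > C  ⇒  n > C/(r·B) = 0.421/(0.25·0.297) = 5.67.
The smallest integer exceeding 5.67 is 6.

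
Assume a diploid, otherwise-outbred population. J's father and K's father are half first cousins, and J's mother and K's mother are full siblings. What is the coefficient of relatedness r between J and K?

0.140625

Wright's path rule: contributions from independent ancestry routes add.
J and K are related in two ways: half second cousins through their fathers (r = 1/64) and first cousins through their mothers (r = 1/8).
r = 1/64 + 1/8 = 0.140625.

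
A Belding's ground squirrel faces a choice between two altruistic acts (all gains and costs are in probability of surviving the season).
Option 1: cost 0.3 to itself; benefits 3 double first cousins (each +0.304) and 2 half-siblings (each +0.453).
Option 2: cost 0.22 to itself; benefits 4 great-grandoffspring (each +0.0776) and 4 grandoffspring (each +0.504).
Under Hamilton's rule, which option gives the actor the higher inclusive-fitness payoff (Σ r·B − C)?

Option 2

Option 1: r to a double first cousin = 0.25.
Option 1: r to a half-sibling = 0.25.
Option 1: Σ r·B − C = (3·0.25·0.304 + 2·0.25·0.453) − 0.3 = 0.1545.
Option 2: r to a great-grandoffspring = 0.125.
Option 2: r to a grandoffspring = 0.25.
Option 2: Σ r·B − C = (4·0.125·0.0776 + 4·0.25·0.504) − 0.22 = 0.3228.
Option 2 has the higher net inclusive-fitness payoff.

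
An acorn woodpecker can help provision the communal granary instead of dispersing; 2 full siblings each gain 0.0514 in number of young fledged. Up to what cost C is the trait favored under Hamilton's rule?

0.0514

r to a full sibling = 0.5 (full sibs share both parents — two paths of length 2: r = 2·(1/2)^2 = 1/2).
Hamilton's rule: n·r·B > C, so the trait is favored while C < n·r·B = 2·0.5·0.0514 = 0.0514.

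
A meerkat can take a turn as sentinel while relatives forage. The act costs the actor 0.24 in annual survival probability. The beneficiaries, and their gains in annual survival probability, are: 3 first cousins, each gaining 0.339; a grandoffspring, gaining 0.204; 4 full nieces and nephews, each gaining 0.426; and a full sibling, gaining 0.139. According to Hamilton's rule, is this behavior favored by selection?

Yes

Hamilton's rule: the trait is favored when the sum of r·B over every recipient exceeds the actor's cost C.
r to a first cousin = 0.125 (first cousins share one grandparent pair — two paths of length 4: r = 2·(1/2)^4 = 1/8).
r to a grandoffspring = 1/4 (two parent–offspring links: r = (1/2)^2 = 1/4).
r to a full niece or nephew = 1/4 (full aunt/uncle↔niece/nephew: two paths of length 3 through the shared grandparent pair: r = 2·(1/2)^3 = 1/4).
r to a full sibling = 0.5 (full sibs share both parents — two paths of length 2: r = 2·(1/2)^2 = 1/2).
Summing one r·B term per recipient: 3·0.125·0.339 + 1·0.25·0.204 + 4·0.25·0.426 + 1·0.5·0.139 = 0.673625.
0.673625 > 0.24: the indirect benefit exceeds the cost.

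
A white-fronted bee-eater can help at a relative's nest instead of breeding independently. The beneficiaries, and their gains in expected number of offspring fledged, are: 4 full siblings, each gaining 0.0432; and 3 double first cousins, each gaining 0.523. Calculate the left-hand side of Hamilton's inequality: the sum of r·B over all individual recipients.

r to a full sibling = 0.5 (full sibs share both parents — two paths of length 2: r = 2·(1/2)^2 = 1/2).
r to a double first cousin = 1/4 (double first cousins share both grandparent pairs — four paths of length 4: r = 4·(1/2)^4 = 1/4).
Summing one r·B term per recipient: 4·0.5·0.0432 + 3·0.25·0.523 = 0.47865.

0.47865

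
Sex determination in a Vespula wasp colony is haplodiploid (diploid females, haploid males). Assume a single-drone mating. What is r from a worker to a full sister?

0.75

Haplodiploid full sisters inherit their father's entire haploid genome identically (contributing 1/2) and on average half of their mother's contribution (1/2 · 1/2 = 1/4); r = 1/2 + 1/4 = 3/4.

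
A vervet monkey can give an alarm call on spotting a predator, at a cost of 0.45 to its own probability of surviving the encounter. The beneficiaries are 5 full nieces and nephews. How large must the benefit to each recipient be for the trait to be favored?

0.36

r to a full niece or nephew = 0.25 (full aunt/uncle↔niece/nephew: two paths of length 3 through the shared grandparent pair: r = 2·(1/2)^3 = 1/4).
Hamilton's rule with n recipients of equal r: n·r·B > C, so B > C/(n·r) = 0.45/(5·0.25) = 0.36.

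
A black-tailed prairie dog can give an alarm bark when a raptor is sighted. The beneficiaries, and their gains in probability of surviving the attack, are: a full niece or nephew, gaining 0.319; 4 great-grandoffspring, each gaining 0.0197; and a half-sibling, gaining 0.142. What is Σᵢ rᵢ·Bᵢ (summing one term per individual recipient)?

r to a full niece or nephew = 1/4 (full aunt/uncle↔niece/nephew: two paths of length 3 through the shared grandparent pair: r = 2·(1/2)^3 = 1/4).
r to a great-grandoffspring = 0.125 (three parent–offspring links: r = (1/2)^3 = 1/8).
r to a half-sibling = 0.25 (half-sibs share one parent — one path of length 2: r = (1/2)^2 = 1/4).
Summing one r·B term per recipient: 1·0.25·0.319 + 4·0.125·0.0197 + 1·0.25·0.142 = 0.1251.

0.1251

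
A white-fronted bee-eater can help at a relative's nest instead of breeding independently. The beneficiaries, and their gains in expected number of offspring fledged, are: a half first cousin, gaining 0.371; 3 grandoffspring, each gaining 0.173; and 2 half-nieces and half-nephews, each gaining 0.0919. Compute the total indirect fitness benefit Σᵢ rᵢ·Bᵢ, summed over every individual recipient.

0.1759125

r to a half first cousin = 0.0625 (half first cousins share one grandparent — one path of length 4: r = (1/2)^4 = 1/16).
r to a grandoffspring = 0.25 (two parent–offspring links: r = (1/2)^2 = 1/4).
r to a half-niece or half-nephew = 0.125 (half-aunt/uncle↔niece/nephew: one path of length 3: r = (1/2)^3 = 1/8).
Summing one r·B term per recipient: 1·0.0625·0.371 + 3·0.25·0.173 + 2·0.125·0.0919 = 0.1759125.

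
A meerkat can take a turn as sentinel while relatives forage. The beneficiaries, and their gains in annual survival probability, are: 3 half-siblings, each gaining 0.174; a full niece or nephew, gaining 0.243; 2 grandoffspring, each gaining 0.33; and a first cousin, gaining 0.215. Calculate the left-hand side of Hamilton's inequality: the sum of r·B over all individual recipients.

0.383125

r to a half-sibling = 0.25 (half-sibs share one parent — one path of length 2: r = (1/2)^2 = 1/4).
r to a full niece or nephew = 1/4 (full aunt/uncle↔niece/nephew: two paths of length 3 through the shared grandparent pair: r = 2·(1/2)^3 = 1/4).
r to a grandoffspring = 0.25 (two parent–offspring links: r = (1/2)^2 = 1/4).
r to a first cousin = 0.125 (first cousins share one grandparent pair — two paths of length 4: r = 2·(1/2)^4 = 1/8).
Summing one r·B term per recipient: 3·0.25·0.174 + 1·0.25·0.243 + 2·0.25·0.33 + 1·0.125·0.215 = 0.383125.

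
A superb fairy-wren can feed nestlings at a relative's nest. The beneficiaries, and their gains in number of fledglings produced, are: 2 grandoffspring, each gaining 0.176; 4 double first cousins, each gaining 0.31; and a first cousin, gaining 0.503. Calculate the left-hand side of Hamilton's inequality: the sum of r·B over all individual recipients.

r to a grandoffspring = 1/4 (two parent–offspring links: r = (1/2)^2 = 1/4).
r to a double first cousin = 0.25 (double first cousins share both grandparent pairs — four paths of length 4: r = 4·(1/2)^4 = 1/4).
r to a first cousin = 0.125 (first cousins share one grandparent pair — two paths of length 4: r = 2·(1/2)^4 = 1/8).
Summing one r·B term per recipient: 2·0.25·0.176 + 4·0.25·0.31 + 1·0.125·0.503 = 0.460875.

0.460875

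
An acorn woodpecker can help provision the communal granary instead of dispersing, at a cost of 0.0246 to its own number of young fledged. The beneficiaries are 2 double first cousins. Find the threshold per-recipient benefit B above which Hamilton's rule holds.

0.0492

r to a double first cousin = 0.25 (double first cousins share both grandparent pairs — four paths of length 4: r = 4·(1/2)^4 = 1/4).
Hamilton's rule with n recipients of equal r: n·r·B > C, so B > C/(n·r) = 0.0246/(2·0.25) = 0.0492.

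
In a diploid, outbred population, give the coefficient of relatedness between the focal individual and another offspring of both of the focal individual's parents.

0.5

Each parent–offspring link contributes a factor of 1/2, and independent paths through distinct common ancestors add.
Full sibs share both parents — two paths of length 2: r = 2·(1/2)^2 = 1/2.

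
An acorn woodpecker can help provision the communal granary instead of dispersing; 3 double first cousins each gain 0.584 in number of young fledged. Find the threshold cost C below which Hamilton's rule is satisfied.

r to a double first cousin = 1/4 (double first cousins share both grandparent pairs — four paths of length 4: r = 4·(1/2)^4 = 1/4).
Hamilton's rule: n·r·B > C, so the trait is favored while C < n·r·B = 3·0.25·0.584 = 0.438.

0.438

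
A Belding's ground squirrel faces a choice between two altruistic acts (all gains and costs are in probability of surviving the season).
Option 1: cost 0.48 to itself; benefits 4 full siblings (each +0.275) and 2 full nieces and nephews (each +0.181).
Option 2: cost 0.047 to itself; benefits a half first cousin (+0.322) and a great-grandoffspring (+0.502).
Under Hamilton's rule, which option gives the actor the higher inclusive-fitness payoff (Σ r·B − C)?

Option 1: r to a full sibling = 0.5.
Option 1: r to a full niece or nephew = 0.25.
Option 1: Σ r·B − C = (4·0.5·0.275 + 2·0.25·0.181) − 0.48 = 0.1605.
Option 2: r to a half first cousin = 0.0625.
Option 2: r to a great-grandoffspring = 0.125.
Option 2: Σ r·B − C = (1·0.0625·0.322 + 1·0.125·0.502) − 0.047 = 0.035875.
Option 1 has the higher net inclusive-fitness payoff.

Option 1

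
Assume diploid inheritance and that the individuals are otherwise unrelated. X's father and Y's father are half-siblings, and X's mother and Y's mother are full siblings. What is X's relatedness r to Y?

0.1875

Relatedness sums over independent paths through distinct common ancestors.
X and Y are related in two ways: half first cousins through their fathers (r = 1/16) and first cousins through their mothers (r = 1/8).
r = 1/16 + 1/8 = 0.1875.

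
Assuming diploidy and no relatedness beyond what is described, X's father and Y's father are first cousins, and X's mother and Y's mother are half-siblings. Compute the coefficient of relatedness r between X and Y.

0.09375

Independent pedigree routes through distinct common ancestors add.
X and Y are related in two ways: second cousins through their fathers (r = 1/32) and half first cousins through their mothers (r = 1/16).
r = 1/32 + 1/16 = 0.09375.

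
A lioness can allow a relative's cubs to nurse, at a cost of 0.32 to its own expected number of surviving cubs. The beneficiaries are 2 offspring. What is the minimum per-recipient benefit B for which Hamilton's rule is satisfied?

r to an offspring = 1/2 (one parent–offspring link: r = (1/2)^1 = 1/2).
Hamilton's rule with n recipients of equal r: n·r·B > C, so B > C/(n·r) = 0.32/(2·0.5) = 0.32.

0.32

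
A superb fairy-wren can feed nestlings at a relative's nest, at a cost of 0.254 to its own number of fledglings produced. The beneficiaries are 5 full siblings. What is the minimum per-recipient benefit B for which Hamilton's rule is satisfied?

0.1016

r to a full sibling = 1/2 (full sibs share both parents — two paths of length 2: r = 2·(1/2)^2 = 1/2).
Hamilton's rule with n recipients of equal r: n·r·B > C, so B > C/(n·r) = 0.254/(5·0.5) = 0.1016.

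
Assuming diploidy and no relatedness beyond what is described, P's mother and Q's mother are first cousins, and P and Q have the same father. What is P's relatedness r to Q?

0.28125

With two independent routes of shared ancestry, r is the sum of the two contributions.
P and Q are related in two ways: second cousins through their mothers (r = 1/32) and half-sibs through their shared father (r = 1/4).
r = 1/32 + 1/4 = 9/32 = 0.28125.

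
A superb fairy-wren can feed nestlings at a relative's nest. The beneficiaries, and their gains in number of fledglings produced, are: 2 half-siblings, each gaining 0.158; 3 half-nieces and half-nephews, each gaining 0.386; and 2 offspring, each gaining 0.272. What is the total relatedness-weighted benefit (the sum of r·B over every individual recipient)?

0.49575

r to a half-sibling = 1/4 (half-sibs share one parent — one path of length 2: r = (1/2)^2 = 1/4).
r to a half-niece or half-nephew = 1/8 (half-aunt/uncle↔niece/nephew: one path of length 3: r = (1/2)^3 = 1/8).
r to an offspring = 0.5 (one parent–offspring link: r = (1/2)^1 = 1/2).
Summing one r·B term per recipient: 2·0.25·0.158 + 3·0.125·0.386 + 2·0.5·0.272 = 0.49575.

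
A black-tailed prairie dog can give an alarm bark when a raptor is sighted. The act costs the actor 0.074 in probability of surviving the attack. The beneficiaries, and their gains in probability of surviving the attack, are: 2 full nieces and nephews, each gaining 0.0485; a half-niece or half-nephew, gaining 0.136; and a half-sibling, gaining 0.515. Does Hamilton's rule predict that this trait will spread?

Yes

Hamilton's rule: the trait is favored when the sum of r·B over every recipient exceeds the actor's cost C.
r to a full niece or nephew = 0.25 (full aunt/uncle↔niece/nephew: two paths of length 3 through the shared grandparent pair: r = 2·(1/2)^3 = 1/4).
r to a half-niece or half-nephew = 1/8 (half-aunt/uncle↔niece/nephew: one path of length 3: r = (1/2)^3 = 1/8).
r to a half-sibling = 0.25 (half-sibs share one parent — one path of length 2: r = (1/2)^2 = 1/4).
Summing one r·B term per recipient: 2·0.25·0.0485 + 1·0.125·0.136 + 1·0.25·0.515 = 0.17.
0.17 > 0.074: the indirect benefit exceeds the cost.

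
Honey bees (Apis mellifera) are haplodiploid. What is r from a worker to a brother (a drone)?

0.25

Her haploid brother carries none of their father's genes and a random half of their mother's genome; that half matches the maternal half of her own genome with probability 1/2: r = 1/2 · 1/2 = 1/4.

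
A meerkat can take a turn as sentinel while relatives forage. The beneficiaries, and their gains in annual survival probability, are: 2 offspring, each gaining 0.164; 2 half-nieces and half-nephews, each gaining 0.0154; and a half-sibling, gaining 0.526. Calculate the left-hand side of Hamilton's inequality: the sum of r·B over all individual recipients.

0.29935

r to an offspring = 0.5 (one parent–offspring link: r = (1/2)^1 = 1/2).
r to a half-niece or half-nephew = 0.125 (half-aunt/uncle↔niece/nephew: one path of length 3: r = (1/2)^3 = 1/8).
r to a half-sibling = 0.25 (half-sibs share one parent — one path of length 2: r = (1/2)^2 = 1/4).
Summing one r·B term per recipient: 2·0.5·0.164 + 2·0.125·0.0154 + 1·0.25·0.526 = 0.29935.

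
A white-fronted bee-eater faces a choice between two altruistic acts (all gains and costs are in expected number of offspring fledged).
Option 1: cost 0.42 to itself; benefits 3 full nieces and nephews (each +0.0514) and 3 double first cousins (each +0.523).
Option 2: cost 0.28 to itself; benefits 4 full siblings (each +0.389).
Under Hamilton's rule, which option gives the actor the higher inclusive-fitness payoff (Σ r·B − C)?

Option 1: r to a full niece or nephew = 0.25.
Option 1: r to a double first cousin = 0.25.
Option 1: Σ r·B − C = (3·0.25·0.0514 + 3·0.25·0.523) − 0.42 = 0.0108.
Option 2: r to a full sibling = 0.5.
Option 2: Σ r·B − C = (4·0.5·0.389) − 0.28 = 0.498.
Option 2 has the higher net inclusive-fitness payoff.

Option 2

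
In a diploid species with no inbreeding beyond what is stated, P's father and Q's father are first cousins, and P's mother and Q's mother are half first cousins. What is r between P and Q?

Independent pedigree routes through distinct common ancestors add.
P and Q are related in two ways: second cousins through their fathers (r = 1/32) and half second cousins through their mothers (r = 1/64).
r = 1/32 + 1/64 = 0.046875.

0.046875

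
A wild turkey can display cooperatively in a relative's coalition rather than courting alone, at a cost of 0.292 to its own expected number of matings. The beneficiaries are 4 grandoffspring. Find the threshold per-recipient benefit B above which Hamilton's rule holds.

r to a grandoffspring = 1/4 (two parent–offspring links: r = (1/2)^2 = 1/4).
Hamilton's rule with n recipients of equal r: n·r·B > C, so B > C/(n·r) = 0.292/(4·0.25) = 0.292.

0.292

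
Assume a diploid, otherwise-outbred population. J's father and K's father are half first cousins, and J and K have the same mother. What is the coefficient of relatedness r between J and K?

With two independent routes of shared ancestry, r is the sum of the two contributions.
J and K are related in two ways: half second cousins through their fathers (r = 1/64) and half-sibs through their shared mother (r = 1/4).
r = 1/64 + 1/4 = 17/64 = 0.265625.

0.265625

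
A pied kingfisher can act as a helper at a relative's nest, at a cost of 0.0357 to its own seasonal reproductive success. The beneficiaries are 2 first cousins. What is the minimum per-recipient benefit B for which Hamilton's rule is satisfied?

r to a first cousin = 0.125 (first cousins share one grandparent pair — two paths of length 4: r = 2·(1/2)^4 = 1/8).
Hamilton's rule with n recipients of equal r: n·r·B > C, so B > C/(n·r) = 0.0357/(2·0.125) = 0.1428.

0.1428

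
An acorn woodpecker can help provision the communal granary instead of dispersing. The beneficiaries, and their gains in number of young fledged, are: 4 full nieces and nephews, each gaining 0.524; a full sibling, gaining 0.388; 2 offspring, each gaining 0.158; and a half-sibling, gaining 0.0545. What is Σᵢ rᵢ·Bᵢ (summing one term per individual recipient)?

r to a full niece or nephew = 1/4 (full aunt/uncle↔niece/nephew: two paths of length 3 through the shared grandparent pair: r = 2·(1/2)^3 = 1/4).
r to a full sibling = 1/2 (full sibs share both parents — two paths of length 2: r = 2·(1/2)^2 = 1/2).
r to an offspring = 1/2 (one parent–offspring link: r = (1/2)^1 = 1/2).
r to a half-sibling = 0.25 (half-sibs share one parent — one path of length 2: r = (1/2)^2 = 1/4).
Summing one r·B term per recipient: 4·0.25·0.524 + 1·0.5·0.388 + 2·0.5·0.158 + 1·0.25·0.0545 = 0.889625.

0.889625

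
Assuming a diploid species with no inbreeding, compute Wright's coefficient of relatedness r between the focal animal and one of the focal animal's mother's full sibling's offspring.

Each parent–offspring link contributes a factor of 1/2, and independent paths through distinct common ancestors add.
First cousins share one grandparent pair — two paths of length 4: r = 2·(1/2)^4 = 1/8.

0.125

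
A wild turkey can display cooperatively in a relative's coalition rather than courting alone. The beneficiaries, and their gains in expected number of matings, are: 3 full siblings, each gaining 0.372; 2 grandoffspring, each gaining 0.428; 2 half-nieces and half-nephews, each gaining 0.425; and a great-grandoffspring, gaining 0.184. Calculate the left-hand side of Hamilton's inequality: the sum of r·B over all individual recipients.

r to a full sibling = 1/2 (full sibs share both parents — two paths of length 2: r = 2·(1/2)^2 = 1/2).
r to a grandoffspring = 1/4 (two parent–offspring links: r = (1/2)^2 = 1/4).
r to a half-niece or half-nephew = 1/8 (half-aunt/uncle↔niece/nephew: one path of length 3: r = (1/2)^3 = 1/8).
r to a great-grandoffspring = 1/8 (three parent–offspring links: r = (1/2)^3 = 1/8).
Summing one r·B term per recipient: 3·0.5·0.372 + 2·0.25·0.428 + 2·0.125·0.425 + 1·0.125·0.184 = 0.90125.

0.90125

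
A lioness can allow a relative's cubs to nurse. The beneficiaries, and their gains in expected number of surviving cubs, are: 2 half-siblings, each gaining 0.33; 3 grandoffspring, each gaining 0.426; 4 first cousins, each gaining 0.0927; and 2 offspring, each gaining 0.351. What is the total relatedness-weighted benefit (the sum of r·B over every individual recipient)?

r to a half-sibling = 0.25 (half-sibs share one parent — one path of length 2: r = (1/2)^2 = 1/4).
r to a grandoffspring = 1/4 (two parent–offspring links: r = (1/2)^2 = 1/4).
r to a first cousin = 0.125 (first cousins share one grandparent pair — two paths of length 4: r = 2·(1/2)^4 = 1/8).
r to an offspring = 1/2 (one parent–offspring link: r = (1/2)^1 = 1/2).
Summing one r·B term per recipient: 2·0.25·0.33 + 3·0.25·0.426 + 4·0.125·0.0927 + 2·0.5·0.351 = 0.88185.

0.88185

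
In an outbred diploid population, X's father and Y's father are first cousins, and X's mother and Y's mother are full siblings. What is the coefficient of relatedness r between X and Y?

0.15625

Independent pedigree routes through distinct common ancestors add.
X and Y are related in two ways: second cousins through their fathers (r = 1/32) and first cousins through their mothers (r = 1/8).
r = 1/32 + 1/8 = 5/32 = 0.15625.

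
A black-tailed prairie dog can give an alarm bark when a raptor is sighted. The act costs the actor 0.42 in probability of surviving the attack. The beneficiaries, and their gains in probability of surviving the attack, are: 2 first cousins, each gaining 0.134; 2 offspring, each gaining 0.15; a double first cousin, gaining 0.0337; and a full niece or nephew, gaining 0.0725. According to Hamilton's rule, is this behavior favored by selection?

Hamilton's rule: the trait is favored when the sum of r·B over every recipient exceeds the actor's cost C.
r to a first cousin = 1/8 (first cousins share one grandparent pair — two paths of length 4: r = 2·(1/2)^4 = 1/8).
r to an offspring = 0.5 (one parent–offspring link: r = (1/2)^1 = 1/2).
r to a double first cousin = 0.25 (double first cousins share both grandparent pairs — four paths of length 4: r = 4·(1/2)^4 = 1/4).
r to a full niece or nephew = 1/4 (full aunt/uncle↔niece/nephew: two paths of length 3 through the shared grandparent pair: r = 2·(1/2)^3 = 1/4).
Summing one r·B term per recipient: 2·0.125·0.134 + 2·0.5·0.15 + 1·0.25·0.0337 + 1·0.25·0.0725 = 0.21005.
0.21005 < 0.42: the indirect benefit is less than the cost.

No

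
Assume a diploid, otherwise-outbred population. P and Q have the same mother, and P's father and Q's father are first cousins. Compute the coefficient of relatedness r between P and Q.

0.28125

Wright's path rule: contributions from independent ancestry routes add.
P and Q are related in two ways: half-sibs through their shared mother (r = 1/4) and second cousins through their fathers (r = 1/32).
r = 1/4 + 1/32 = 0.28125.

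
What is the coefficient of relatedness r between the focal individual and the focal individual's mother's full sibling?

0.25

Each parent–offspring link contributes a factor of 1/2, and independent paths through distinct common ancestors add.
Full aunt/uncle↔niece/nephew: two paths of length 3 through the shared grandparent pair: r = 2·(1/2)^3 = 1/4.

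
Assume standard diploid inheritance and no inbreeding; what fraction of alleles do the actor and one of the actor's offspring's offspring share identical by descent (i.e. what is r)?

Each parent–offspring link contributes a factor of 1/2, and independent paths through distinct common ancestors add.
Two parent–offspring links: r = (1/2)^2 = 1/4.

0.25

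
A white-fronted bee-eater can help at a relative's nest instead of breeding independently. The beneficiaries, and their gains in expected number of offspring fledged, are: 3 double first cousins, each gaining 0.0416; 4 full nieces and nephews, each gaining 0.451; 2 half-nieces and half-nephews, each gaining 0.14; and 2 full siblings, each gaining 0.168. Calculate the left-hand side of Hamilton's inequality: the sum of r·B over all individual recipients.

0.6852

r to a double first cousin = 1/4 (double first cousins share both grandparent pairs — four paths of length 4: r = 4·(1/2)^4 = 1/4).
r to a full niece or nephew = 0.25 (full aunt/uncle↔niece/nephew: two paths of length 3 through the shared grandparent pair: r = 2·(1/2)^3 = 1/4).
r to a half-niece or half-nephew = 1/8 (half-aunt/uncle↔niece/nephew: one path of length 3: r = (1/2)^3 = 1/8).
r to a full sibling = 0.5 (full sibs share both parents — two paths of length 2: r = 2·(1/2)^2 = 1/2).
Summing one r·B term per recipient: 3·0.25·0.0416 + 4·0.25·0.451 + 2·0.125·0.14 + 2·0.5·0.168 = 0.6852.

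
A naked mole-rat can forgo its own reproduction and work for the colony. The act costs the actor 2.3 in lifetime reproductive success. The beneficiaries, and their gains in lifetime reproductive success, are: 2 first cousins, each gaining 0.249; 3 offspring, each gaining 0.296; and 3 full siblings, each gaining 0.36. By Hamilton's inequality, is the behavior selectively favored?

Hamilton's rule: the trait is favored when the sum of r·B over every recipient exceeds the actor's cost C.
r to a first cousin = 1/8 (first cousins share one grandparent pair — two paths of length 4: r = 2·(1/2)^4 = 1/8).
r to an offspring = 1/2 (one parent–offspring link: r = (1/2)^1 = 1/2).
r to a full sibling = 0.5 (full sibs share both parents — two paths of length 2: r = 2·(1/2)^2 = 1/2).
Summing one r·B term per recipient: 2·0.125·0.249 + 3·0.5·0.296 + 3·0.5·0.36 = 1.04625.
1.04625 < 2.3: the indirect benefit is less than the cost.

No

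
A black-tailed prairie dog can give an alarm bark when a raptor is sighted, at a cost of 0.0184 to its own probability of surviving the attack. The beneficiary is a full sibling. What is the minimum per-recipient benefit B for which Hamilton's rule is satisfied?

r to a full sibling = 0.5 (full sibs share both parents — two paths of length 2: r = 2·(1/2)^2 = 1/2).
Hamilton's rule with n recipients of equal r: n·r·B > C, so B > C/(n·r) = 0.0184/(1·0.5) = 0.0368.

0.0368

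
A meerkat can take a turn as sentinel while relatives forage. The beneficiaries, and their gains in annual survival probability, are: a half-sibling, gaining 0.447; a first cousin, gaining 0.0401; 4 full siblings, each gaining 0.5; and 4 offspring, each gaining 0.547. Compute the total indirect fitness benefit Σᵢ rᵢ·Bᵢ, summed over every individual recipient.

r to a half-sibling = 0.25 (half-sibs share one parent — one path of length 2: r = (1/2)^2 = 1/4).
r to a first cousin = 0.125 (first cousins share one grandparent pair — two paths of length 4: r = 2·(1/2)^4 = 1/8).
r to a full sibling = 1/2 (full sibs share both parents — two paths of length 2: r = 2·(1/2)^2 = 1/2).
r to an offspring = 1/2 (one parent–offspring link: r = (1/2)^1 = 1/2).
Summing one r·B term per recipient: 1·0.25·0.447 + 1·0.125·0.0401 + 4·0.5·0.5 + 4·0.5·0.547 = 2.2107625.

2.2107625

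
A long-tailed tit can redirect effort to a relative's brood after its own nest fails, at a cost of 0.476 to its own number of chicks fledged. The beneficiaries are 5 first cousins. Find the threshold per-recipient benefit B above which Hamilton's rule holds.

0.7616

r to a first cousin = 0.125 (first cousins share one grandparent pair — two paths of length 4: r = 2·(1/2)^4 = 1/8).
Hamilton's rule with n recipients of equal r: n·r·B > C, so B > C/(n·r) = 0.476/(5·0.125) = 0.7616.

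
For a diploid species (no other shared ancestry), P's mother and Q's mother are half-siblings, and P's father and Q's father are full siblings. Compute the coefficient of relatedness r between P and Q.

0.1875

Wright's path rule: contributions from independent ancestry routes add.
P and Q are related in two ways: half first cousins through their mothers (r = 1/16) and first cousins through their fathers (r = 1/8).
r = 1/16 + 1/8 = 0.1875.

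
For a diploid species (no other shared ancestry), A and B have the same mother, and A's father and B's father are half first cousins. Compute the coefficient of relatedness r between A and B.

0.265625

Independent pedigree routes through distinct common ancestors add.
A and B are related in two ways: half-sibs through their shared mother (r = 1/4) and half second cousins through their fathers (r = 1/64).
r = 1/4 + 1/64 = 17/64 = 0.265625.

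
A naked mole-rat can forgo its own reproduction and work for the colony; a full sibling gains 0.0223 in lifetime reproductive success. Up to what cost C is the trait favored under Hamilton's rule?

r to a full sibling = 0.5 (full sibs share both parents — two paths of length 2: r = 2·(1/2)^2 = 1/2).
Hamilton's rule: n·r·B > C, so the trait is favored while C < n·r·B = 1·0.5·0.0223 = 0.01115.

0.01115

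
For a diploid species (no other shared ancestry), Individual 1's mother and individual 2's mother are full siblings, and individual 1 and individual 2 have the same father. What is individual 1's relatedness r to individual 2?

0.375

Wright's path rule: contributions from independent ancestry routes add.
Individual 1 and individual 2 are related in two ways: first cousins through their mothers (r = 1/8) and half-sibs through their shared father (r = 1/4).
r = 1/8 + 1/4 = 3/8 = 0.375.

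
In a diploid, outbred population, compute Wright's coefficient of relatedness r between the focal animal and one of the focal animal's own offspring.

0.5

Each parent–offspring link contributes a factor of 1/2, and independent paths through distinct common ancestors add.
One parent–offspring link: r = (1/2)^1 = 1/2.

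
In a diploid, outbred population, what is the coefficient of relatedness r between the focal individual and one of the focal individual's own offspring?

0.5

Each parent–offspring link contributes a factor of 1/2, and independent paths through distinct common ancestors add.
One parent–offspring link: r = (1/2)^1 = 1/2.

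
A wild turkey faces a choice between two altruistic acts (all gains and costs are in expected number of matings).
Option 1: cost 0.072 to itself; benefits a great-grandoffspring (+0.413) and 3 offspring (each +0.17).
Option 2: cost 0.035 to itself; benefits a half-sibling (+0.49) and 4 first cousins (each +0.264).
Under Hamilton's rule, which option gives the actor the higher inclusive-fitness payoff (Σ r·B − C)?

Option 1

Option 1: r to a great-grandoffspring = 0.125.
Option 1: r to an offspring = 0.5.
Option 1: Σ r·B − C = (1·0.125·0.413 + 3·0.5·0.17) − 0.072 = 0.234625.
Option 2: r to a half-sibling = 0.25.
Option 2: r to a first cousin = 0.125.
Option 2: Σ r·B − C = (1·0.25·0.49 + 4·0.125·0.264) − 0.035 = 0.2195.
Option 1 has the higher net inclusive-fitness payoff.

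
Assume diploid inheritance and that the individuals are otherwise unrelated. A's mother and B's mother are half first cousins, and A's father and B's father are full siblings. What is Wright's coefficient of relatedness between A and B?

0.140625

Relatedness sums over independent paths through distinct common ancestors.
A and B are related in two ways: half second cousins through their mothers (r = 1/64) and first cousins through their fathers (r = 1/8).
r = 1/64 + 1/8 = 0.140625.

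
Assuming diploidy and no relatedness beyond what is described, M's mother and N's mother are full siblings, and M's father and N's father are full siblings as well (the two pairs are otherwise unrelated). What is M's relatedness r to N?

Independent pedigree routes through distinct common ancestors add.
M and N are related in two ways: first cousins through their mothers (r = 1/8) and first cousins through their fathers (r = 1/8) — i.e. double first cousins.
r = 1/8 + 1/8 = 0.25.

0.25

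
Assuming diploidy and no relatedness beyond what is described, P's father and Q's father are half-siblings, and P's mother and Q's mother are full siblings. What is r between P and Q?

0.1875

Relatedness sums over independent paths through distinct common ancestors.
P and Q are related in two ways: half first cousins through their fathers (r = 1/16) and first cousins through their mothers (r = 1/8).
r = 1/16 + 1/8 = 3/16 = 0.1875.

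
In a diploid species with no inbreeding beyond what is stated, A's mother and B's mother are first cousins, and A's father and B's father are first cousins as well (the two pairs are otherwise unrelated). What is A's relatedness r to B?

0.0625

Relatedness sums over independent paths through distinct common ancestors.
A and B are related in two ways: second cousins through their mothers (r = 1/32) and second cousins through their fathers (r = 1/32).
r = 1/32 + 1/32 = 1/16 = 0.0625.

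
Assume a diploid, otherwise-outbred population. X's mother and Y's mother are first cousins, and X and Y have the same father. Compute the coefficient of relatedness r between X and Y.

0.28125

Relatedness sums over independent paths through distinct common ancestors.
X and Y are related in two ways: second cousins through their mothers (r = 1/32) and half-sibs through their shared father (r = 1/4).
r = 1/32 + 1/4 = 0.28125.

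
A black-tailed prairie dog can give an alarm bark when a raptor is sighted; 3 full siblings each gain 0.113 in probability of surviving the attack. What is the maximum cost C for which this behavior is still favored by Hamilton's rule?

r to a full sibling = 1/2 (full sibs share both parents — two paths of length 2: r = 2·(1/2)^2 = 1/2).
Hamilton's rule: n·r·B > C, so the trait is favored while C < n·r·B = 3·0.5·0.113 = 0.1695.

0.1695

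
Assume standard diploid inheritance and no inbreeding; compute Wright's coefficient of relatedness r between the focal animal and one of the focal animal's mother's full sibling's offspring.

Each parent–offspring link contributes a factor of 1/2, and independent paths through distinct common ancestors add.
First cousins share one grandparent pair — two paths of length 4: r = 2·(1/2)^4 = 1/8.

0.125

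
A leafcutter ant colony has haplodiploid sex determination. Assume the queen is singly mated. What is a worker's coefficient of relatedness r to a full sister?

Haplodiploid full sisters inherit their father's entire haploid genome identically (contributing 1/2) and on average half of their mother's contribution (1/2 · 1/2 = 1/4); r = 1/2 + 1/4 = 3/4.

0.75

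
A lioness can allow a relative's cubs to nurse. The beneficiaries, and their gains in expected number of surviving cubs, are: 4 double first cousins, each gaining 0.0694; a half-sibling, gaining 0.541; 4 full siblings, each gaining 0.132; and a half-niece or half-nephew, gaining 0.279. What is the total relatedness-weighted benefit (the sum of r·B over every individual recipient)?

0.503525

r to a double first cousin = 1/4 (double first cousins share both grandparent pairs — four paths of length 4: r = 4·(1/2)^4 = 1/4).
r to a half-sibling = 0.25 (half-sibs share one parent — one path of length 2: r = (1/2)^2 = 1/4).
r to a full sibling = 1/2 (full sibs share both parents — two paths of length 2: r = 2·(1/2)^2 = 1/2).
r to a half-niece or half-nephew = 1/8 (half-aunt/uncle↔niece/nephew: one path of length 3: r = (1/2)^3 = 1/8).
Summing one r·B term per recipient: 4·0.25·0.0694 + 1·0.25·0.541 + 4·0.5·0.132 + 1·0.125·0.279 = 0.503525.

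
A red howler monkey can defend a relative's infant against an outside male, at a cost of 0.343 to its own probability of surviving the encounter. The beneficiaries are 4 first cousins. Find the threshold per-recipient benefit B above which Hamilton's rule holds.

0.686

r to a first cousin = 1/8 (first cousins share one grandparent pair — two paths of length 4: r = 2·(1/2)^4 = 1/8).
Hamilton's rule with n recipients of equal r: n·r·B > C, so B > C/(n·r) = 0.343/(4·0.125) = 0.686.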